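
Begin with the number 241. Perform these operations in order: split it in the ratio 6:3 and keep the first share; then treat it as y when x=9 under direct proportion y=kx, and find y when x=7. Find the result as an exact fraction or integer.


Start with 241.
Step 1: Split 6:3, first share = 241 * 6/9 = 482/3
Step 2: Direct prop: k = (482/3)/9; new y = k*7 = 482/3*7/9 = 3374/27
Final result = 3374/27

3374/27


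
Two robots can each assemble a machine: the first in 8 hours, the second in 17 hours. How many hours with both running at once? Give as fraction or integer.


Rate of A = 1/8 job per hour
Rate of B = 1/17 job per hour
Combined rate = 1/8 + 1/17
Find common denominator: (17 + 8)/(8*17) = 25/136
Combined rate = 25/136 job per hour
Time together = 1 / (25/136) = 136/25 hours

136/25


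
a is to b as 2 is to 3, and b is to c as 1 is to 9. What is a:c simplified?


Given a:b = 2:3 and b:c = 1:9
Make b consistent. Multiply first ratio by 1: a:b = 2:3
Multiply second ratio by 3: b:c = 3:27
Now b = 3 in both, so a:b:c = 2:3:27
Therefore a:c = 2:27
Simplify by GCD: a:c = 2:27

2:27


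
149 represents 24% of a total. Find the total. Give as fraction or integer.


Given: 149 is 24% of the whole
Set up: 149 = 24/100 * whole
whole = 149 * 100 / 24
whole = 14900 / 24
whole = 3725/6

3725/6


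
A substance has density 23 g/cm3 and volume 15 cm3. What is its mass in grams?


Using mass = density * volume
Density = 23 g/cm3
Volume = 15 cm3
Mass = 23 * 15
= 345 g

345


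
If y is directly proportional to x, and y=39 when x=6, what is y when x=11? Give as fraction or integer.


Direct proportion: y = kx
Find k: k = 39/6 = 13/2
Compute y at x=11: y = 13/2 * 11
y = 143/2

143/2


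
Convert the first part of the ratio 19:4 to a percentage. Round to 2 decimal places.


Total parts = 19 + 4 = 23
First part fraction = 19/23
Percentage = (19/23) * 100
= 0.826087 * 100
= 82.61%

82.61


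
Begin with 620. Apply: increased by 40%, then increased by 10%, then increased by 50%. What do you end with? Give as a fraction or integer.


Start: 620
Step 1: increase by 40% => multiply by 140/100
  620 * 140/100 = 868
Step 2: increase by 10% => multiply by 110/100
  868 * 110/100 = 4774/5
Step 3: increase by 50% => multiply by 150/100
  4774/5 * 150/100 = 7161/5
Final value = 7161/5

7161/5


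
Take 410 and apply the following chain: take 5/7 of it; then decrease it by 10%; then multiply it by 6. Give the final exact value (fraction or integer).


Start with 410.
Step 1: Take 5/7: 410 * 5/7 = 2050/7
Step 2: Decrease by 10%: 2050/7 * 90/100 = 1845/7
Step 3: Multiply by 6: 1845/7 * 6 = 11070/7
Final result = 11070/7

11070/7


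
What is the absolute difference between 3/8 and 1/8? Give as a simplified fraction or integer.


Simplify: 3/8 = 3/8 and 1/8 = 1/8
Find common denominator: LCD = 8
Convert: 3/8 and 1/8
Difference = |3 - 1|/8 = 2/8
Simplified = 1/4

1/4


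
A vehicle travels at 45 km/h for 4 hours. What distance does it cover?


Using distance = speed * time
Speed = 45 km/h
Time = 4 hours
Distance = 45 * 4
= 180 km

180


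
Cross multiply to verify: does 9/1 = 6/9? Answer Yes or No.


Cross multiply to check 9/1 = 6/9
Left cross product: 9 * 9 = 81
Right cross product: 1 * 6 = 6
81 != 6
Not equal, so proportions differ => No

No


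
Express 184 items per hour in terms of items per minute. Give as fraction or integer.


Converting from per hour to per minute
Rate = 184 items per hour
Divide by 60: 184/60
= 46/15 items per minute

46/15


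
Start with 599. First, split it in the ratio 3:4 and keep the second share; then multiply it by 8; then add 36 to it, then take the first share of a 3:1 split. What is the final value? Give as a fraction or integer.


Start with 599.
Step 1: Split 3:4, second share = 599 * 4/7 = 2396/7
Step 2: Multiply by 8: 2396/7 * 8 = 19168/7
Step 3: Add 36: 19168/7+36=19420/7; split 3:1 first = 19420/7*3/4 = 14565/7
Final result = 14565/7

14565/7


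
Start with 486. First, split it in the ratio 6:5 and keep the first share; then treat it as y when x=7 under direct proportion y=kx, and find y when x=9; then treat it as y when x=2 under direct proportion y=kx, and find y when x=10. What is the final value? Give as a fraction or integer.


Start with 486.
Step 1: Split 6:5, first share = 486 * 6/11 = 2916/11
Step 2: Direct prop: k = (2916/11)/7; new y = k*9 = 2916/11*9/7 = 26244/77
Step 3: Direct prop: k = (26244/77)/2; new y = k*10 = 26244/77*10/2 = 131220/77
Final result = 131220/77

131220/77


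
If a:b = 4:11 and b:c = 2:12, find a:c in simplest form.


Given a:b = 4:11 and b:c = 2:12
Make b consistent. Multiply first ratio by 2: a:b = 8:22
Multiply second ratio by 11: b:c = 22:132
Now b = 22 in both, so a:b:c = 8:22:132
Therefore a:c = 8:132
Simplify by GCD: a:c = 2:33

2:33


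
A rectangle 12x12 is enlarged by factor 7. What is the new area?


Original dimensions: 12 x 12
Enlargement factor = 7
New width = 12 * 7 = 84
New height = 12 * 7 = 84
New area = 84 * 84 = 7056

7056


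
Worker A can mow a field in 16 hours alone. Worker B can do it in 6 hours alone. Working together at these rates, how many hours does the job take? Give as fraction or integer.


Rate of A = 1/16 job per hour
Rate of B = 1/6 job per hour
Combined rate = 1/16 + 1/6
Find common denominator: (6 + 16)/(16*6) = 22/96
Combined rate = 11/48 job per hour
Time together = 1 / (11/48) = 48/11 hours

48/11


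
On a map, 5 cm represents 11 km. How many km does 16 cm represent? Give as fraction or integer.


Map scale: 5 cm = 11 km
Measured distance on map = 16 cm
Set up proportion: 16 * 11 / 5
= 176 / 5
= 176/5 km

176/5


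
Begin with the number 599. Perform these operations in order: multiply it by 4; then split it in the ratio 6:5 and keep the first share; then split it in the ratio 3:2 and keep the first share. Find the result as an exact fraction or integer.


Start with 599.
Step 1: Multiply by 4: 599 * 4 = 2396
Step 2: Split 6:5, first share = 2396 * 6/11 = 14376/11
Step 3: Split 3:2, first share = 14376/11 * 3/5 = 43128/55
Final result = 43128/55

43128/55


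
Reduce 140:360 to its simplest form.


Find GCD(140, 360)
GCD = 20
Divide both by 20: 140/20 = 7, 360/20 = 18
Simplified ratio = 7:18

7:18


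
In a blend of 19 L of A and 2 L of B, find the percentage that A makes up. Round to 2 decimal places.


Volume of A = 19 L
Volume of B = 2 L
Total volume = 19 + 2 = 21 L
Percentage of A = (19/21) * 100
= 90.48%

90.48


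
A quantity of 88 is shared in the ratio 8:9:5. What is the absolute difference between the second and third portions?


Total parts = 8 + 9 + 5 = 22
Value per part = 88 / 22 = 4
Shares: 8*4=32, 9*4=36, 5*4=20
Second share = 36, third share = 20
Difference = |36 - 20| = 16

16


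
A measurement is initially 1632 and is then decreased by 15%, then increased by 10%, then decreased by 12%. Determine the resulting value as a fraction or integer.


Start: 1632
Step 1: decrease by 15% => multiply by 85/100
  1632 * 85/100 = 6936/5
Step 2: increase by 10% => multiply by 110/100
  6936/5 * 110/100 = 38148/25
Step 3: decrease by 12% => multiply by 88/100
  38148/25 * 88/100 = 839256/625
Final value = 839256/625

839256/625


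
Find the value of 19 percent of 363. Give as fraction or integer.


Compute 19% of 363
Convert percentage: 19% = 19/100
Multiply: 363 * 19/100
= 6897/100
= 6897/100

6897/100


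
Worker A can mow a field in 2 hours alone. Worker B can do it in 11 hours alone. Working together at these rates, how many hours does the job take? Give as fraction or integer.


Rate of A = 1/2 job per hour
Rate of B = 1/11 job per hour
Combined rate = 1/2 + 1/11
Find common denominator: (11 + 2)/(2*11) = 13/22
Combined rate = 13/22 job per hour
Time together = 1 / (13/22) = 22/13 hours

22/13


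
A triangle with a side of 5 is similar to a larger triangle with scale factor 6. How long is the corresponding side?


Similar triangles have proportional sides
Scale factor = 6
Smaller side = 5
Corresponding larger side = 5 * 6
= 30

30


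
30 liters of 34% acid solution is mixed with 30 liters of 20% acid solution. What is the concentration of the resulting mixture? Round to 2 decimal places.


Solute in mixture 1 = 34% of 30 L = 30*34/100 = 51/5 L
Solute in mixture 2 = 20% of 30 L = 30*20/100 = 6 L
Total solute = 51/5 + 6 = 81/5 L
Total volume = 30 + 30 = 60 L
Final concentration = 81/5/60 * 100 = 27.00%

27.00


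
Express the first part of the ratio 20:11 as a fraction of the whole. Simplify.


Total parts = 20 + 11 = 31
First part fraction = 20/31
Simplify: 20/31 = 20/31

20/31


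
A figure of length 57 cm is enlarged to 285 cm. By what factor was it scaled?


Original length = 57 cm
Scaled length = 285 cm
Scale factor = 285 / 57
= 5

5


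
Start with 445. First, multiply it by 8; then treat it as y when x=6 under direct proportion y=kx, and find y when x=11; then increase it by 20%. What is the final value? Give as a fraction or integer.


Start with 445.
Step 1: Multiply by 8: 445 * 8 = 3560
Step 2: Direct prop: k = (3560)/6; new y = k*11 = 3560*11/6 = 19580/3
Step 3: Increase by 20%: 19580/3 * 120/100 = 7832
Final result = 7832

7832


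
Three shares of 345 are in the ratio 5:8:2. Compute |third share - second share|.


Total parts = 5 + 8 + 2 = 15
Value per part = 345 / 15 = 23
Shares: 5*23=115, 8*23=184, 2*23=46
Third share = 46, second share = 184
Difference = |46 - 184| = 138

138


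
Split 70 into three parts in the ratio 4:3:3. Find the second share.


Ratio = 4:3:3
Total parts = 4 + 3 + 3 = 10
Value per part = 70 / 10 = 7
First share = 4 * 7 = 28
Middle share = 3 * 7 = 21
Third share = 3 * 7 = 21

21


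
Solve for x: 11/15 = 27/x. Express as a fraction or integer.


Setting up: 11/15 = 27/x
Cross multiply: 11 * x = 15 * 27
11x = 405
x = 405/11
x = 405/11

405/11


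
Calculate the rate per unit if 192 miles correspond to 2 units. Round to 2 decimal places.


Total miles = 192
Number of units = 2
Unit rate = 192 / 2
= 96 miles per unit

96


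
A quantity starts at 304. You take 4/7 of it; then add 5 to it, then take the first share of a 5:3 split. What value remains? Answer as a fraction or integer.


Start with 304.
Step 1: Take 4/7: 304 * 4/7 = 1216/7
Step 2: Add 5: 1216/7+5=1251/7; split 5:3 first = 1251/7*5/8 = 6255/56
Final result = 6255/56

6255/56


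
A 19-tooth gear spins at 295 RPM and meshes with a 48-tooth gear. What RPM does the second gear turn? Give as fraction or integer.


Gear ratio: teeth_A * RPM_A = teeth_B * RPM_B
19 * 295 = 48 * RPM_B
5605 = 48 * RPM_B
RPM_B = 5605 / 48
RPM_B = 5605/48

5605/48


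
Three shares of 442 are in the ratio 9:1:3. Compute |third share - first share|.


Total parts = 9 + 1 + 3 = 13
Value per part = 442 / 13 = 34
Shares: 9*34=306, 1*34=34, 3*34=102
Third share = 102, first share = 306
Difference = |102 - 306| = 204

204


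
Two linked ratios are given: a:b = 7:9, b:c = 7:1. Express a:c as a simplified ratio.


Given a:b = 7:9 and b:c = 7:1
Make b consistent. Multiply first ratio by 7: a:b = 49:63
Multiply second ratio by 9: b:c = 63:9
Now b = 63 in both, so a:b:c = 49:63:9
Therefore a:c = 49:9
Simplify by GCD: a:c = 49:9

49:9


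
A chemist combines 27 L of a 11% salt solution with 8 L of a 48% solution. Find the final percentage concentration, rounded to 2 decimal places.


Solute in mixture 1 = 11% of 27 L = 27*11/100 = 297/100 L
Solute in mixture 2 = 48% of 8 L = 8*48/100 = 96/25 L
Total solute = 297/100 + 96/25 = 681/100 L
Total volume = 27 + 8 = 35 L
Final concentration = 681/100/35 * 100 = 19.46%

19.46


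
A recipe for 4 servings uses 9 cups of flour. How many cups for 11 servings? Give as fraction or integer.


Original: 9 cups for 4 servings
Target servings = 11
Scaling factor = 11/4
New amount = 9 * 11/4
= 99/4
= 99/4 cups

99/4


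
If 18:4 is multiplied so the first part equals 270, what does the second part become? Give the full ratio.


Original ratio: 18:4
First term target: 270
Scale factor = 270 / 18 = 15
Multiply second term: 4 * 15 = 60
Equivalent ratio = 270:60

270:60


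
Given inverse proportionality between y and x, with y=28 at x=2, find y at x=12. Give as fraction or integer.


Inverse proportion: y = k/x
Find k: k = 2 * 28 = 56
Compute y at x=12: y = 56/12
y = 14/3

14/3


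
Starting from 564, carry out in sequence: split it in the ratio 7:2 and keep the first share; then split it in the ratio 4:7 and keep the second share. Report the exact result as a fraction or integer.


Start with 564.
Step 1: Split 7:2, first share = 564 * 7/9 = 1316/3
Step 2: Split 4:7, second share = 1316/3 * 7/11 = 9212/33
Final result = 9212/33

9212/33


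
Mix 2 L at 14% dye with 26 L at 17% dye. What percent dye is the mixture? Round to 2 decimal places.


Solute in mixture 1 = 14% of 2 L = 2*14/100 = 7/25 L
Solute in mixture 2 = 17% of 26 L = 26*17/100 = 221/50 L
Total solute = 7/25 + 221/50 = 47/10 L
Total volume = 2 + 26 = 28 L
Final concentration = 47/10/28 * 100 = 16.79%

16.79


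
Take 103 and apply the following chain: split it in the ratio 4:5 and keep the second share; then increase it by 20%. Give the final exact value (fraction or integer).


Start with 103.
Step 1: Split 4:5, second share = 103 * 5/9 = 515/9
Step 2: Increase by 20%: 515/9 * 120/100 = 206/3
Final result = 206/3

206/3


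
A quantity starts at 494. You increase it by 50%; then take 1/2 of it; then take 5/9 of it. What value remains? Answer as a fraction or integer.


Start with 494.
Step 1: Increase by 50%: 494 * 150/100 = 741
Step 2: Take 1/2: 741 * 1/2 = 741/2
Step 3: Take 5/9: 741/2 * 5/9 = 1235/6
Final result = 1235/6

1235/6


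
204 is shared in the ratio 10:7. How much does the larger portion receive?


Total parts = 10 + 7 = 17
Value per part = 204 / 17 = 12
First share = 10 * 12 = 120
Second share = 7 * 12 = 84
Larger share = 120

120


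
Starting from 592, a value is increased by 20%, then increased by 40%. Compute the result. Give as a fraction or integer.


Start: 592
Step 1: increase by 20% => multiply by 120/100
  592 * 120/100 = 3552/5
Step 2: increase by 40% => multiply by 140/100
  3552/5 * 140/100 = 24864/25
Final value = 24864/25

24864/25


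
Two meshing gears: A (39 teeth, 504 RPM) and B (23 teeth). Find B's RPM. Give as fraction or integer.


Gear ratio: teeth_A * RPM_A = teeth_B * RPM_B
39 * 504 = 23 * RPM_B
19656 = 23 * RPM_B
RPM_B = 19656 / 23
RPM_B = 19656/23

19656/23


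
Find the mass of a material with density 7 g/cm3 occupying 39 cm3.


Using mass = density * volume
Density = 7 g/cm3
Volume = 39 cm3
Mass = 7 * 39
= 273 g

273


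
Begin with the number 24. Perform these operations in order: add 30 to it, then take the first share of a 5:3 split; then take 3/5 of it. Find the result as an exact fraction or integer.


Start with 24.
Step 1: Add 30: 24+30=54; split 5:3 first = 54*5/8 = 135/4
Step 2: Take 3/5: 135/4 * 3/5 = 81/4
Final result = 81/4

81/4


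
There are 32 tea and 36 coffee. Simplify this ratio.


Find GCD(32, 36)
GCD = 4
Divide both by 4: 32/4 = 8, 36/4 = 9
Simplified ratio = 8:9

8:9


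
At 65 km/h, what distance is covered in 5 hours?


Using distance = speed * time
Speed = 65 km/h
Time = 5 hours
Distance = 65 * 5
= 325 km

325


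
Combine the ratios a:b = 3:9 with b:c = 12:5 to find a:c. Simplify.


Given a:b = 3:9 and b:c = 12:5
Make b consistent. Multiply first ratio by 12: a:b = 36:108
Multiply second ratio by 9: b:c = 108:45
Now b = 108 in both, so a:b:c = 36:108:45
Therefore a:c = 36:45
Simplify by GCD: a:c = 4:5

4:5


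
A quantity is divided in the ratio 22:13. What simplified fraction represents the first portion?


Total parts = 22 + 13 = 35
First part fraction = 22/35
Simplify: 22/35 = 22/35

22/35


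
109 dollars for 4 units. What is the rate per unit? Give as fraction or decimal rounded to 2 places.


Total dollars = 109
Number of units = 4
Unit rate = 109 / 4
= 27.25 dollars per unit

27.25


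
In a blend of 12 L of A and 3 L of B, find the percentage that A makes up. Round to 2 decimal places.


Volume of A = 12 L
Volume of B = 3 L
Total volume = 12 + 3 = 15 L
Percentage of A = (12/15) * 100
= 80.00%

80.00


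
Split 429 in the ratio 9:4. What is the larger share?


Total parts = 9 + 4 = 13
Value per part = 429 / 13 = 33
First share = 9 * 33 = 297
Second share = 4 * 33 = 132
Larger share = 297

297


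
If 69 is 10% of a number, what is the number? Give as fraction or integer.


Given: 69 is 10% of the whole
Set up: 69 = 10/100 * whole
whole = 69 * 100 / 10
whole = 6900 / 10
whole = 690

690


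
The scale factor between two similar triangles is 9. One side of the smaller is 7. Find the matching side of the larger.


Similar triangles have proportional sides
Scale factor = 9
Smaller side = 7
Corresponding larger side = 7 * 9
= 63

63


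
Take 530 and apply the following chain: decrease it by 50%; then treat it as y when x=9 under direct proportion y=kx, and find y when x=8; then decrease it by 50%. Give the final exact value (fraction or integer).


Start with 530.
Step 1: Decrease by 50%: 530 * 50/100 = 265
Step 2: Direct prop: k = (265)/9; new y = k*8 = 265*8/9 = 2120/9
Step 3: Decrease by 50%: 2120/9 * 50/100 = 1060/9
Final result = 1060/9

1060/9


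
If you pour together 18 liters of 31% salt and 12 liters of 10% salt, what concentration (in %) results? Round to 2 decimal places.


Solute in mixture 1 = 31% of 18 L = 18*31/100 = 279/50 L
Solute in mixture 2 = 10% of 12 L = 12*10/100 = 6/5 L
Total solute = 279/50 + 6/5 = 339/50 L
Total volume = 18 + 12 = 30 L
Final concentration = 339/50/30 * 100 = 22.60%

22.60


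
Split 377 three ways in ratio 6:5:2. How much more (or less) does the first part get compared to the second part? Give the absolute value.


Total parts = 6 + 5 + 2 = 13
Value per part = 377 / 13 = 29
Shares: 6*29=174, 5*29=145, 2*29=58
First share = 174, second share = 145
Difference = |174 - 145| = 29

29


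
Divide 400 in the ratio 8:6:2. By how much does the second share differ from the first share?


Total parts = 8 + 6 + 2 = 16
Value per part = 400 / 16 = 25
Shares: 8*25=200, 6*25=150, 2*25=50
Second share = 150, first share = 200
Difference = |150 - 200| = 50

50


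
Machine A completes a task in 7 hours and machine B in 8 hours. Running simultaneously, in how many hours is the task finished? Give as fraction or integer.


Rate of A = 1/7 job per hour
Rate of B = 1/8 job per hour
Combined rate = 1/7 + 1/8
Find common denominator: (8 + 7)/(7*8) = 15/56
Combined rate = 15/56 job per hour
Time together = 1 / (15/56) = 56/15 hours

56/15


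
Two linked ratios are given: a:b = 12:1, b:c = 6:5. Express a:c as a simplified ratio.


Given a:b = 12:1 and b:c = 6:5
Make b consistent. Multiply first ratio by 6: a:b = 72:6
Multiply second ratio by 1: b:c = 6:5
Now b = 6 in both, so a:b:c = 72:6:5
Therefore a:c = 72:5
Simplify by GCD: a:c = 72:5

72:5


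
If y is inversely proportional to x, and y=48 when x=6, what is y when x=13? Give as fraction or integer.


Inverse proportion: y = k/x
Find k: k = 6 * 48 = 288
Compute y at x=13: y = 288/13
y = 288/13

288/13


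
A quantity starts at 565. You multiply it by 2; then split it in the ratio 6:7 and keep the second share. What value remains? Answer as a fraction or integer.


Start with 565.
Step 1: Multiply by 2: 565 * 2 = 1130
Step 2: Split 6:7, second share = 1130 * 7/13 = 7910/13
Final result = 7910/13

7910/13


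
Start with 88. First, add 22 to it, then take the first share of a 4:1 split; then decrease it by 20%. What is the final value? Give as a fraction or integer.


Start with 88.
Step 1: Add 22: 88+22=110; split 4:1 first = 110*4/5 = 88
Step 2: Decrease by 20%: 88 * 80/100 = 352/5
Final result = 352/5

352/5


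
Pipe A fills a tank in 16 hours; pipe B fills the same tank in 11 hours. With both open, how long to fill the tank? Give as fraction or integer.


Rate of A = 1/16 job per hour
Rate of B = 1/11 job per hour
Combined rate = 1/16 + 1/11
Find common denominator: (11 + 16)/(16*11) = 27/176
Combined rate = 27/176 job per hour
Time together = 1 / (27/176) = 176/27 hours

176/27


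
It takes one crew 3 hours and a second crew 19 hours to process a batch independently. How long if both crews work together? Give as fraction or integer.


Rate of A = 1/3 job per hour
Rate of B = 1/19 job per hour
Combined rate = 1/3 + 1/19
Find common denominator: (19 + 3)/(3*19) = 22/57
Combined rate = 22/57 job per hour
Time together = 1 / (22/57) = 57/22 hours

57/22


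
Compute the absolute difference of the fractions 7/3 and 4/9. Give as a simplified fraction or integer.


Simplify: 7/3 = 7/3 and 4/9 = 4/9
Find common denominator: LCD = 9
Convert: 21/9 and 4/9
Difference = |21 - 4|/9 = 17/9
Simplified = 17/9

17/9


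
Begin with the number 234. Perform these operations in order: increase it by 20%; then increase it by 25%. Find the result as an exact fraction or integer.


Start with 234.
Step 1: Increase by 20%: 234 * 120/100 = 1404/5
Step 2: Increase by 25%: 1404/5 * 125/100 = 351
Final result = 351

351


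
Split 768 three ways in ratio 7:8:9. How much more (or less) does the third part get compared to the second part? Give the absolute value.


Total parts = 7 + 8 + 9 = 24
Value per part = 768 / 24 = 32
Shares: 7*32=224, 8*32=256, 9*32=288
Third share = 288, second share = 256
Difference = |288 - 256| = 32

32


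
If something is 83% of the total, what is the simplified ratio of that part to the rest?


Part = 83%, Remainder = 17%
Ratio = 83:17
GCD(83, 17) = 1
Simplify: 83:17 = 83:17

83:17


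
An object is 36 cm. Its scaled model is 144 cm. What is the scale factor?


Original length = 36 cm
Scaled length = 144 cm
Scale factor = 144 / 36
= 4

4


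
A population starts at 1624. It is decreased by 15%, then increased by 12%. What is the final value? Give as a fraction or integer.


Start: 1624
Step 1: decrease by 15% => multiply by 85/100
  1624 * 85/100 = 6902/5
Step 2: increase by 12% => multiply by 112/100
  6902/5 * 112/100 = 193256/125
Final value = 193256/125

193256/125


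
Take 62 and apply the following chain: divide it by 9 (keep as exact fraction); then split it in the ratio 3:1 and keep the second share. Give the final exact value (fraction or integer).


Start with 62.
Step 1: Divide by 9: 62 / 9 = 62/9
Step 2: Split 3:1, second share = 62/9 * 1/4 = 31/18
Final result = 31/18

31/18


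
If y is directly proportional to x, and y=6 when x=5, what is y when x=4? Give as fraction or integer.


Direct proportion: y = kx
Find k: k = 6/5 = 6/5
Compute y at x=4: y = 6/5 * 4
y = 24/5

24/5


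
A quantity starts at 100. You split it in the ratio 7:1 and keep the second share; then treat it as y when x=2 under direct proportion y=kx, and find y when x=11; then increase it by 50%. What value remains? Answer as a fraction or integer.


Start with 100.
Step 1: Split 7:1, second share = 100 * 1/8 = 25/2
Step 2: Direct prop: k = (25/2)/2; new y = k*11 = 25/2*11/2 = 275/4
Step 3: Increase by 50%: 275/4 * 150/100 = 825/8
Final result = 825/8

825/8


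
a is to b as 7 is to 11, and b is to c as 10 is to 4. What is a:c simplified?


Given a:b = 7:11 and b:c = 10:4
Make b consistent. Multiply first ratio by 10: a:b = 70:110
Multiply second ratio by 11: b:c = 110:44
Now b = 110 in both, so a:b:c = 70:110:44
Therefore a:c = 70:44
Simplify by GCD: a:c = 35:22

35:22


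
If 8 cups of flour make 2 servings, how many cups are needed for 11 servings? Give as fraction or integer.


Original: 8 cups for 2 servings
Target servings = 11
Scaling factor = 11/2
New amount = 8 * 11/2
= 88/2
= 44 cups

44


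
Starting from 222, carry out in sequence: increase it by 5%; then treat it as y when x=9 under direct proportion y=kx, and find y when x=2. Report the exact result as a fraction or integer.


Start with 222.
Step 1: Increase by 5%: 222 * 105/100 = 2331/10
Step 2: Direct prop: k = (2331/10)/9; new y = k*2 = 2331/10*2/9 = 259/5
Final result = 259/5

259/5


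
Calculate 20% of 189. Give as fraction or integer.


Compute 20% of 189
Convert percentage: 20% = 20/100
Multiply: 189 * 20/100
= 3780/100
= 189/5

189/5


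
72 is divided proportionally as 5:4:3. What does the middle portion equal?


Ratio = 5:4:3
Total parts = 5 + 4 + 3 = 12
Value per part = 72 / 12 = 6
First share = 5 * 6 = 30
Middle share = 4 * 6 = 24
Third share = 3 * 6 = 18

24


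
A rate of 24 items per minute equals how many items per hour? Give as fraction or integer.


Converting from per minute to per hour
Rate = 24 items per minute
Multiply by 60: 24 * 60
= 1440 items per hour

1440


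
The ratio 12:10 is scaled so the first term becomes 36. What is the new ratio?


Original ratio: 12:10
First term target: 36
Scale factor = 36 / 12 = 3
Multiply second term: 10 * 3 = 30
Equivalent ratio = 36:30

36:30


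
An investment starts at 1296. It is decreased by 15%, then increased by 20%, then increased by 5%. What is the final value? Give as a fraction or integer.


Start: 1296
Step 1: decrease by 15% => multiply by 85/100
  1296 * 85/100 = 5508/5
Step 2: increase by 20% => multiply by 120/100
  5508/5 * 120/100 = 33048/25
Step 3: increase by 5% => multiply by 105/100
  33048/25 * 105/100 = 173502/125
Final value = 173502/125

173502/125


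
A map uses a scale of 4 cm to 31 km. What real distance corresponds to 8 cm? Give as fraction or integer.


Map scale: 4 cm = 31 km
Measured distance on map = 8 cm
Set up proportion: 8 * 31 / 4
= 248 / 4
= 62 km

62


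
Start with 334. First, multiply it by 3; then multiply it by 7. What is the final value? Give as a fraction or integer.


Start with 334.
Step 1: Multiply by 3: 334 * 3 = 1002
Step 2: Multiply by 7: 1002 * 7 = 7014
Final result = 7014

7014


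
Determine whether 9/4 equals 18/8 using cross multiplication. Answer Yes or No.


Cross multiply to check 9/4 = 18/8
Left cross product: 9 * 8 = 72
Right cross product: 4 * 18 = 72
72 = 72
Equal, so proportions match => Yes

Yes


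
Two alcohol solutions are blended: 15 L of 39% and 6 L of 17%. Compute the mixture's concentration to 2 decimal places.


Solute in mixture 1 = 39% of 15 L = 15*39/100 = 117/20 L
Solute in mixture 2 = 17% of 6 L = 6*17/100 = 51/50 L
Total solute = 117/20 + 51/50 = 687/100 L
Total volume = 15 + 6 = 21 L
Final concentration = 687/100/21 * 100 = 32.71%

32.71


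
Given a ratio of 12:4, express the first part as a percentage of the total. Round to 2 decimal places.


Total parts = 12 + 4 = 16
First part fraction = 12/16
Percentage = (12/16) * 100
= 0.75 * 100
= 75.00%

75.00


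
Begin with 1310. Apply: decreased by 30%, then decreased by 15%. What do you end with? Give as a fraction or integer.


Start: 1310
Step 1: decrease by 30% => multiply by 70/100
  1310 * 70/100 = 917
Step 2: decrease by 15% => multiply by 85/100
  917 * 85/100 = 15589/20
Final value = 15589/20

15589/20


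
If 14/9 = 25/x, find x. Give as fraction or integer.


Setting up: 14/9 = 25/x
Cross multiply: 14 * x = 9 * 25
14x = 225
x = 225/14
x = 225/14

225/14


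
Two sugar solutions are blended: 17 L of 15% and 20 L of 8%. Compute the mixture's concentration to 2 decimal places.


Solute in mixture 1 = 15% of 17 L = 17*15/100 = 51/20 L
Solute in mixture 2 = 8% of 20 L = 20*8/100 = 8/5 L
Total solute = 51/20 + 8/5 = 83/20 L
Total volume = 17 + 20 = 37 L
Final concentration = 83/20/37 * 100 = 11.22%

11.22


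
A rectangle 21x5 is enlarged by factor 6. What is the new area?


Original dimensions: 21 x 5
Enlargement factor = 6
New width = 21 * 6 = 126
New height = 5 * 6 = 30
New area = 126 * 30 = 3780

3780


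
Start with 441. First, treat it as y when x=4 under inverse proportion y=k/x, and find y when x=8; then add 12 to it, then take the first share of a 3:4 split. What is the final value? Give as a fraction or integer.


Start with 441.
Step 1: Inverse prop: k = (441)*4; new y = k/8 = 441*4/8 = 441/2
Step 2: Add 12: 441/2+12=465/2; split 3:4 first = 465/2*3/7 = 1395/14
Final result = 1395/14

1395/14


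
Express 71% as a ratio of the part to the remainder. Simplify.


Part = 71%, Remainder = 29%
Ratio = 71:29
GCD(71, 29) = 1
Simplify: 71:29 = 71:29

71:29


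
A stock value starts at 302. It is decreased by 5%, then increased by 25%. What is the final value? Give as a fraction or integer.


Start: 302
Step 1: decrease by 5% => multiply by 95/100
  302 * 95/100 = 2869/10
Step 2: increase by 25% => multiply by 125/100
  2869/10 * 125/100 = 2869/8
Final value = 2869/8

2869/8


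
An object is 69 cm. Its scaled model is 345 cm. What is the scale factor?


Original length = 69 cm
Scaled length = 345 cm
Scale factor = 345 / 69
= 5

5


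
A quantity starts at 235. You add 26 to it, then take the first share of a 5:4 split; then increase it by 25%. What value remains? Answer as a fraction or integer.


Start with 235.
Step 1: Add 26: 235+26=261; split 5:4 first = 261*5/9 = 145
Step 2: Increase by 25%: 145 * 125/100 = 725/4
Final result = 725/4

725/4


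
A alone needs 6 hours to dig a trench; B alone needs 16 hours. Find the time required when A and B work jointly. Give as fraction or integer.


Rate of A = 1/6 job per hour
Rate of B = 1/16 job per hour
Combined rate = 1/6 + 1/16
Find common denominator: (16 + 6)/(6*16) = 22/96
Combined rate = 11/48 job per hour
Time together = 1 / (11/48) = 48/11 hours

48/11


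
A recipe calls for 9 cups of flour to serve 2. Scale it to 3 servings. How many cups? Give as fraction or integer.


Original: 9 cups for 2 servings
Target servings = 3
Scaling factor = 3/2
New amount = 9 * 3/2
= 27/2
= 27/2 cups

27/2


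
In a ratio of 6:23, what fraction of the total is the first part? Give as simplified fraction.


Total parts = 6 + 23 = 29
First part fraction = 6/29
Simplify: 6/29 = 6/29

6/29


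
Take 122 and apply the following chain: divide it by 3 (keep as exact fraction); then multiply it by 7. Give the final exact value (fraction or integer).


Start with 122.
Step 1: Divide by 3: 122 / 3 = 122/3
Step 2: Multiply by 7: 122/3 * 7 = 854/3
Final result = 854/3

854/3


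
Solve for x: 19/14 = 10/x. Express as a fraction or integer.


Setting up: 19/14 = 10/x
Cross multiply: 19 * x = 14 * 10
19x = 140
x = 140/19
x = 140/19

140/19


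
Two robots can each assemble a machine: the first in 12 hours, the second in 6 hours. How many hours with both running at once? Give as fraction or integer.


Rate of A = 1/12 job per hour
Rate of B = 1/6 job per hour
Combined rate = 1/12 + 1/6
Find common denominator: (6 + 12)/(12*6) = 18/72
Combined rate = 1/4 job per hour
Time together = 1 / (1/4) = 4 hours

4


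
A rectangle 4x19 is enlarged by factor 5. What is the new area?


Original dimensions: 4 x 19
Enlargement factor = 5
New width = 4 * 5 = 20
New height = 19 * 5 = 95
New area = 20 * 95 = 1900

1900


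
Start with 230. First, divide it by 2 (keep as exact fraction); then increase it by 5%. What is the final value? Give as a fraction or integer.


Start with 230.
Step 1: Divide by 2: 230 / 2 = 115
Step 2: Increase by 5%: 115 * 105/100 = 483/4
Final result = 483/4

483/4


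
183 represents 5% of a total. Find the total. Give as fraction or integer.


Given: 183 is 5% of the whole
Set up: 183 = 5/100 * whole
whole = 183 * 100 / 5
whole = 18300 / 5
whole = 3660

3660


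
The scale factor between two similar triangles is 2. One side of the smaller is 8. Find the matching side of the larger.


Similar triangles have proportional sides
Scale factor = 2
Smaller side = 8
Corresponding larger side = 8 * 2
= 16

16


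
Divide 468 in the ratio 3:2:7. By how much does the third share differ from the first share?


Total parts = 3 + 2 + 7 = 12
Value per part = 468 / 12 = 39
Shares: 3*39=117, 2*39=78, 7*39=273
Third share = 273, first share = 117
Difference = |273 - 117| = 156

156


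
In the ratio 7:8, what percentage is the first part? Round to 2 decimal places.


Total parts = 7 + 8 = 15
First part fraction = 7/15
Percentage = (7/15) * 100
= 0.466667 * 100
= 46.67%

46.67


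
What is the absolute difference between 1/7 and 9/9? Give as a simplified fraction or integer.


Simplify: 1/7 = 1/7 and 9/9 = 1
Find common denominator: LCD = 7
Convert: 1/7 and 7/7
Difference = |1 - 7|/7 = 6/7
Simplified = 6/7

6/7


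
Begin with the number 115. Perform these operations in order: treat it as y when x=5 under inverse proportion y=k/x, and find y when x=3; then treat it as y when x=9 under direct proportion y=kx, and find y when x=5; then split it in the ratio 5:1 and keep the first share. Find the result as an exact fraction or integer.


Start with 115.
Step 1: Inverse prop: k = (115)*5; new y = k/3 = 115*5/3 = 575/3
Step 2: Direct prop: k = (575/3)/9; new y = k*5 = 575/3*5/9 = 2875/27
Step 3: Split 5:1, first share = 2875/27 * 5/6 = 14375/162
Final result = 14375/162

14375/162


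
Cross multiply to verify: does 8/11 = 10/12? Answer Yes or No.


Cross multiply to check 8/11 = 10/12
Left cross product: 8 * 12 = 96
Right cross product: 11 * 10 = 110
96 != 110
Not equal, so proportions differ => No

No


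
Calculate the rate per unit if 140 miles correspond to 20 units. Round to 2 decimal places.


Total miles = 140
Number of units = 20
Unit rate = 140 / 20
= 7 miles per unit

7


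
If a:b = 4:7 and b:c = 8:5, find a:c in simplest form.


Given a:b = 4:7 and b:c = 8:5
Make b consistent. Multiply first ratio by 8: a:b = 32:56
Multiply second ratio by 7: b:c = 56:35
Now b = 56 in both, so a:b:c = 32:56:35
Therefore a:c = 32:35
Simplify by GCD: a:c = 32:35

32:35


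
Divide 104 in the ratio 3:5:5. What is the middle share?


Ratio = 3:5:5
Total parts = 3 + 5 + 5 = 13
Value per part = 104 / 13 = 8
First share = 3 * 8 = 24
Middle share = 5 * 8 = 40
Third share = 5 * 8 = 40

40


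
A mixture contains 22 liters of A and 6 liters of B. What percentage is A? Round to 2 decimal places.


Volume of A = 22 L
Volume of B = 6 L
Total volume = 22 + 6 = 28 L
Percentage of A = (22/28) * 100
= 78.57%

78.57


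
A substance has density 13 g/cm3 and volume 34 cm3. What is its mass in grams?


Using mass = density * volume
Density = 13 g/cm3
Volume = 34 cm3
Mass = 13 * 34
= 442 g

442


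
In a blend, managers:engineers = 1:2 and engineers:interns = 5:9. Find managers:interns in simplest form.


Given a:b = 1:2 and b:c = 5:9
Make b consistent. Multiply first ratio by 5: a:b = 5:10
Multiply second ratio by 2: b:c = 10:18
Now b = 10 in both, so a:b:c = 5:10:18
Therefore a:c = 5:18
Simplify by GCD: a:c = 5:18

5:18


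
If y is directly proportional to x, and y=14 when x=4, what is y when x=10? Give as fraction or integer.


Direct proportion: y = kx
Find k: k = 14/4 = 7/2
Compute y at x=10: y = 7/2 * 10
y = 35

35


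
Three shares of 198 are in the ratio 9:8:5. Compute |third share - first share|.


Total parts = 9 + 8 + 5 = 22
Value per part = 198 / 22 = 9
Shares: 9*9=81, 8*9=72, 5*9=45
Third share = 45, first share = 81
Difference = |45 - 81| = 36

36


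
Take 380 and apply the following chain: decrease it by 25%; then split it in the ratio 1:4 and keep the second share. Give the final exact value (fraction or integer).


Start with 380.
Step 1: Decrease by 25%: 380 * 75/100 = 285
Step 2: Split 1:4, second share = 285 * 4/5 = 228
Final result = 228

228


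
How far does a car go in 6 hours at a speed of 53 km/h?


Using distance = speed * time
Speed = 53 km/h
Time = 6 hours
Distance = 53 * 6
= 318 km

318


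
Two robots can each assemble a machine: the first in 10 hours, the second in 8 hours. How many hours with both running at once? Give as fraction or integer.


Rate of A = 1/10 job per hour
Rate of B = 1/8 job per hour
Combined rate = 1/10 + 1/8
Find common denominator: (8 + 10)/(10*8) = 18/80
Combined rate = 9/40 job per hour
Time together = 1 / (9/40) = 40/9 hours

40/9


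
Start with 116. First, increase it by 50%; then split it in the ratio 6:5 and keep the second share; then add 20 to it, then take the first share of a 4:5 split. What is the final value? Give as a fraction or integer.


Start with 116.
Step 1: Increase by 50%: 116 * 150/100 = 174
Step 2: Split 6:5, second share = 174 * 5/11 = 870/11
Step 3: Add 20: 870/11+20=1090/11; split 4:5 first = 1090/11*4/9 = 4360/99
Final result = 4360/99

4360/99


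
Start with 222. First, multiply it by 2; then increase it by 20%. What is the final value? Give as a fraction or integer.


Start with 222.
Step 1: Multiply by 2: 222 * 2 = 444
Step 2: Increase by 20%: 444 * 120/100 = 2664/5
Final result = 2664/5

2664/5


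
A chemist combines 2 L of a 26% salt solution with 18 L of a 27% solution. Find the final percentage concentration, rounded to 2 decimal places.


Solute in mixture 1 = 26% of 2 L = 2*26/100 = 13/25 L
Solute in mixture 2 = 27% of 18 L = 18*27/100 = 243/50 L
Total solute = 13/25 + 243/50 = 269/50 L
Total volume = 2 + 18 = 20 L
Final concentration = 269/50/20 * 100 = 26.90%

26.90


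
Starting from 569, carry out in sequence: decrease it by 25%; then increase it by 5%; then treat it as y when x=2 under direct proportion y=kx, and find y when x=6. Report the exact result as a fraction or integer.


Start with 569.
Step 1: Decrease by 25%: 569 * 75/100 = 1707/4
Step 2: Increase by 5%: 1707/4 * 105/100 = 35847/80
Step 3: Direct prop: k = (35847/80)/2; new y = k*6 = 35847/80*6/2 = 107541/80
Final result = 107541/80

107541/80


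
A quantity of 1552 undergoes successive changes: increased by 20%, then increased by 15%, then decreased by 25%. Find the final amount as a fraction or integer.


Start: 1552
Step 1: increase by 20% => multiply by 120/100
  1552 * 120/100 = 9312/5
Step 2: increase by 15% => multiply by 115/100
  9312/5 * 115/100 = 53544/25
Step 3: decrease by 25% => multiply by 75/100
  53544/25 * 75/100 = 40158/25
Final value = 40158/25

40158/25


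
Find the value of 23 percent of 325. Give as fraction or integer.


Compute 23% of 325
Convert percentage: 23% = 23/100
Multiply: 325 * 23/100
= 7475/100
= 299/4

299/4


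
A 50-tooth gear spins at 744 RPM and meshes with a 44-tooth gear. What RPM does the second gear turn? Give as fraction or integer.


Gear ratio: teeth_A * RPM_A = teeth_B * RPM_B
50 * 744 = 44 * RPM_B
37200 = 44 * RPM_B
RPM_B = 37200 / 44
RPM_B = 9300/11

9300/11


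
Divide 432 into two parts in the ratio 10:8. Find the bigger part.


Total parts = 10 + 8 = 18
Value per part = 432 / 18 = 24
First share = 10 * 24 = 240
Second share = 8 * 24 = 192
Larger share = 240

240


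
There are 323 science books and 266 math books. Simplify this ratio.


Find GCD(323, 266)
GCD = 19
Divide both by 19: 323/19 = 17, 266/19 = 14
Simplified ratio = 17:14

17:14


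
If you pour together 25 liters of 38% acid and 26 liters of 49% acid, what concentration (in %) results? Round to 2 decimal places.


Solute in mixture 1 = 38% of 25 L = 25*38/100 = 19/2 L
Solute in mixture 2 = 49% of 26 L = 26*49/100 = 637/50 L
Total solute = 19/2 + 637/50 = 556/25 L
Total volume = 25 + 26 = 51 L
Final concentration = 556/25/51 * 100 = 43.61%

43.61


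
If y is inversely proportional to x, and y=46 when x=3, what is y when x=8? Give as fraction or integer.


Inverse proportion: y = k/x
Find k: k = 3 * 46 = 138
Compute y at x=8: y = 138/8
y = 69/4

69/4


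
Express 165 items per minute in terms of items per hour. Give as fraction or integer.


Converting from per minute to per hour
Rate = 165 items per minute
Multiply by 60: 165 * 60
= 9900 items per hour

9900


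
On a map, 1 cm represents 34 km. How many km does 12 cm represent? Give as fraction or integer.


Map scale: 1 cm = 34 km
Measured distance on map = 12 cm
Set up proportion: 12 * 34 / 1
= 408 / 1
= 408 km

408
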